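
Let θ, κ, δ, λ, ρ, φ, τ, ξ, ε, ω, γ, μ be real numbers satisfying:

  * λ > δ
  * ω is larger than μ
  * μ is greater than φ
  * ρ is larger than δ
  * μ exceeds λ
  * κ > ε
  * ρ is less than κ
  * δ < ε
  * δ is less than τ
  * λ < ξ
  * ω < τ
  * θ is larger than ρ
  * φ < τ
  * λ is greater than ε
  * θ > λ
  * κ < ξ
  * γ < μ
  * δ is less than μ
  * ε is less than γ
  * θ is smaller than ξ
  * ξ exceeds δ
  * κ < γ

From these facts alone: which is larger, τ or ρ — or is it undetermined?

The relevant relations are ρ < κ; κ < γ; γ < μ; μ < ω; ω < τ.
Chaining these gives ρ < κ < γ < μ < ω < τ.
So τ is larger.

τ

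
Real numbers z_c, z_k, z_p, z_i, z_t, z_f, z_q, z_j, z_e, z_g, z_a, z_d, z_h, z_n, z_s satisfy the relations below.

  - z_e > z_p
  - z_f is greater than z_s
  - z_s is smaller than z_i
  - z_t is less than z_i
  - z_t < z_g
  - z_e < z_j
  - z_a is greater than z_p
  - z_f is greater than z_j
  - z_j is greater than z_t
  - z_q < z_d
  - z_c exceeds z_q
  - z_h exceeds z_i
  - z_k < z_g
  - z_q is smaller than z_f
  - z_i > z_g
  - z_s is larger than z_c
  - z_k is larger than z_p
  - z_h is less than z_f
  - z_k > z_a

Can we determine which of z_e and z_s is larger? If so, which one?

undetermined

Following every chain through z_e: above z_e we get z_j, z_f; below z_e we get z_p.
z_s is not reached, and no chain runs the other way from z_s to z_e.
So the given relations leave the order of z_e and z_s undetermined.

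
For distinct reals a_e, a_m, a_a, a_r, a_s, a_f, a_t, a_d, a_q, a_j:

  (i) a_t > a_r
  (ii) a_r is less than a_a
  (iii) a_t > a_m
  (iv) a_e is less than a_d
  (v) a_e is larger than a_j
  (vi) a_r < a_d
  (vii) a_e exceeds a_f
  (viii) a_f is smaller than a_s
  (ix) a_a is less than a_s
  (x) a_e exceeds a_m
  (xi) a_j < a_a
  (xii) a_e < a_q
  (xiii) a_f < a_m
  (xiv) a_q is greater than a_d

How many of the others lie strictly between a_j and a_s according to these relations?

The relations place a_j below a_s. An element lies strictly between them when it is forced above a_j and also forced below a_s.
Above a_j: {a_a, a_e, a_d, a_q}. Below a_s: {a_f, a_r, a_a}.
Intersection: {a_a} — 1.

1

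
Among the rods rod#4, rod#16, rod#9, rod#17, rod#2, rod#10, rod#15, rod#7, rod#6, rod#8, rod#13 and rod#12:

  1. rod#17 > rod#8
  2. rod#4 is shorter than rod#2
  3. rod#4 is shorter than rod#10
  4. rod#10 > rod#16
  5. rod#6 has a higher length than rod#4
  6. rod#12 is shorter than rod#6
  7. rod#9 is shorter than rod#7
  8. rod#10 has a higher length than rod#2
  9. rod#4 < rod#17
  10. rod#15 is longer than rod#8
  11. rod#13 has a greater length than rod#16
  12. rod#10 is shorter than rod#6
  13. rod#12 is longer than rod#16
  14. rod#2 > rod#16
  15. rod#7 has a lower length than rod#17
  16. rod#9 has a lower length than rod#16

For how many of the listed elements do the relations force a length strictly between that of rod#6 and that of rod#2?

1

The relations place rod#2 below rod#6. An element lies strictly between them when it is forced above rod#2 and also forced below rod#6.
Above rod#2: {rod#10}. Below rod#6: {rod#9, rod#16, rod#4, rod#10, rod#12}.
Intersection: {rod#10} — 1.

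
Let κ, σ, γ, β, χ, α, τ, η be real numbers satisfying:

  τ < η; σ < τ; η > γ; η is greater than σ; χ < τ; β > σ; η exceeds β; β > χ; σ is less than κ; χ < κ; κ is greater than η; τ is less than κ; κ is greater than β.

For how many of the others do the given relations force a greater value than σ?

4

The elements the relations force above σ are τ, β, η, κ — no chain reaches any other.
That is 4.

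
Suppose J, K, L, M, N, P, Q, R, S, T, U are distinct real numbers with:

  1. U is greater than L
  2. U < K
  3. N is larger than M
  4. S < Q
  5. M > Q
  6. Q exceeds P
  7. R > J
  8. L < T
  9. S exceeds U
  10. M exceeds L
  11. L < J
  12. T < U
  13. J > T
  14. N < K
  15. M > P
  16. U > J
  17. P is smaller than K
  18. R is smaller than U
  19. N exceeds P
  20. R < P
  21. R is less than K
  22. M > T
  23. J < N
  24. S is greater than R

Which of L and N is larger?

Link the given pairs in sequence: L < T; T < J; J < R; R < U; U < S; S < Q; Q < M; M < N.
Together: L < T < J < R < U < S < Q < M < N.
So L < N; N is the larger of the two.

N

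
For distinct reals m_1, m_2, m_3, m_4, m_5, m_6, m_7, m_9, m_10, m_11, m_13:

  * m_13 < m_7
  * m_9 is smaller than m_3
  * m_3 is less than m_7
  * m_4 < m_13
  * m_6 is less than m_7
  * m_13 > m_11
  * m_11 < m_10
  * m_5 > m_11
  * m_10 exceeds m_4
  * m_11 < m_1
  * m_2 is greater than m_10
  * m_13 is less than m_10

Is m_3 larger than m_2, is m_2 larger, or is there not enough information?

Following every chain through m_3: above m_3 we get m_7; below m_3 we get m_9.
m_2 is not reached, and no chain runs the other way from m_2 to m_3.
So the given relations leave the order of m_3 and m_2 undetermined.

undetermined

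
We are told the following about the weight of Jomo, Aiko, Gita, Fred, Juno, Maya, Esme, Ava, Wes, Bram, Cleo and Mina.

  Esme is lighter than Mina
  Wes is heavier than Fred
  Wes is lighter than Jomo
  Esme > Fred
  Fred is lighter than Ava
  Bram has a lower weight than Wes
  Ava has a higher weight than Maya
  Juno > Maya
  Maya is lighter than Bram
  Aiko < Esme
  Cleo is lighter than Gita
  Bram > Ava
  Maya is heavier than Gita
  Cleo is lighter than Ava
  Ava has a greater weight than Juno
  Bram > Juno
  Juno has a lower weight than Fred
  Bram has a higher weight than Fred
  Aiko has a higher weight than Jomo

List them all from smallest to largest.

Cleo < Gita < Maya < Juno < Fred < Ava < Bram < Wes < Jomo < Aiko < Esme < Mina

Each adjacent pair is fixed by a given relation: Cleo < Gita; Gita < Maya; Maya < Juno; Juno < Fred; Fred < Ava; Ava < Bram; Bram < Wes; Wes < Jomo; Jomo < Aiko; Aiko < Esme; Esme < Mina. Chaining them end to end gives the full order.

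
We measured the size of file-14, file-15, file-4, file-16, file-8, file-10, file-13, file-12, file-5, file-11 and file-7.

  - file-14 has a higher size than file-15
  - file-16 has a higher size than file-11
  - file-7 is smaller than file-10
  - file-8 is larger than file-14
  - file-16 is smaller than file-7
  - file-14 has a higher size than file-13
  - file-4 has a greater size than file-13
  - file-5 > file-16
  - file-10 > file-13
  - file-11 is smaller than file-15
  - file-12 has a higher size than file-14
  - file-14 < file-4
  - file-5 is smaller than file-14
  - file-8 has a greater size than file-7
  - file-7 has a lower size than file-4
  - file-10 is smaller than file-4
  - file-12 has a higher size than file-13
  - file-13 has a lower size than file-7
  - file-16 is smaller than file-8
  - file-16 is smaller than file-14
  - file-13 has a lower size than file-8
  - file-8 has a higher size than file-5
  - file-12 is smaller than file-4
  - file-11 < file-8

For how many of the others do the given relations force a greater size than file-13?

The elements the relations force above file-13 are file-14, file-7, file-10, file-12, file-4, file-8 — no chain reaches any other.
That is 6.

6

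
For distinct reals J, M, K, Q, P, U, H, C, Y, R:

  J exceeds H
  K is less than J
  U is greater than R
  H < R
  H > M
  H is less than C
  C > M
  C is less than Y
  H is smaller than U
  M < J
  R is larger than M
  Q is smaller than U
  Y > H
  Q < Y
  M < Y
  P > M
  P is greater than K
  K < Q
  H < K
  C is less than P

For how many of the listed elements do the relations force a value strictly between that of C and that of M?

Chaining upward from M reaches: H, K, Q, R, J, U, Y, P.
Chaining downward from C reaches: H.
Strictly between M and C are those in both lists: H — 1 element.

1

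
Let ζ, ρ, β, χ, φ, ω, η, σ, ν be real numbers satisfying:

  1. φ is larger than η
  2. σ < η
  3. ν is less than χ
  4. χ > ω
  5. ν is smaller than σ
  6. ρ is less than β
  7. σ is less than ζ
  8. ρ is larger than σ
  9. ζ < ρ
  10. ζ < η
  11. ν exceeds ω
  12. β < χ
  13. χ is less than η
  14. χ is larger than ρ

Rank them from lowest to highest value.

ω < ν < σ < ζ < ρ < β < χ < η < φ

Each adjacent pair is fixed by a given relation: ω < ν; ν < σ; σ < ζ; ζ < ρ; ρ < β; β < χ; χ < η; η < φ. Chaining them end to end gives the full order.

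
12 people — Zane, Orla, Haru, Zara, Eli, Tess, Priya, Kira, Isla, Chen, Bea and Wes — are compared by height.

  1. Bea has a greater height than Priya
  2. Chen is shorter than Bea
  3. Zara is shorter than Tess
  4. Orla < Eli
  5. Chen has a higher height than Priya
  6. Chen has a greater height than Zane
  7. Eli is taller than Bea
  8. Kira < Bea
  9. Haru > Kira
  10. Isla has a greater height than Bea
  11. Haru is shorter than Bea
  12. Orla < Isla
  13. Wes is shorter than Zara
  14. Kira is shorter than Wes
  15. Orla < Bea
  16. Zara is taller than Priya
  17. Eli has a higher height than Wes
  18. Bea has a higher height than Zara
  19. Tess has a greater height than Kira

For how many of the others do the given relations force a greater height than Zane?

Directly above Zane: Chen.
One step further: Bea (2 so far).
One step further: Eli, Isla (4 so far).
Nothing else is reachable above Zane; 4 in all.

4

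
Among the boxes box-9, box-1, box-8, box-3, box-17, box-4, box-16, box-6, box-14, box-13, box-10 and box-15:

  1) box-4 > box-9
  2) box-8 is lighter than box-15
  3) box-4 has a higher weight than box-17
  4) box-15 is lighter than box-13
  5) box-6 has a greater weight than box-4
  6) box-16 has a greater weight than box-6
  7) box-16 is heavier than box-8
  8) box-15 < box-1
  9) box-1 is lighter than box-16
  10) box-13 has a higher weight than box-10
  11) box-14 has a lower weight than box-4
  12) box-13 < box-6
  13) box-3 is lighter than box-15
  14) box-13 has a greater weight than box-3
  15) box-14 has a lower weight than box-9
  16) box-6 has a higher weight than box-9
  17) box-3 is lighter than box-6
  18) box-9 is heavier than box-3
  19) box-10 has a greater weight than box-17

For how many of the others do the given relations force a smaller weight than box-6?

9

Directly below box-6: box-3, box-9, box-4, box-13.
One step further: box-14, box-17, box-10, box-15 (8 so far).
One step further: box-8 (9 so far).
Nothing else is reachable below box-6; 9 in all.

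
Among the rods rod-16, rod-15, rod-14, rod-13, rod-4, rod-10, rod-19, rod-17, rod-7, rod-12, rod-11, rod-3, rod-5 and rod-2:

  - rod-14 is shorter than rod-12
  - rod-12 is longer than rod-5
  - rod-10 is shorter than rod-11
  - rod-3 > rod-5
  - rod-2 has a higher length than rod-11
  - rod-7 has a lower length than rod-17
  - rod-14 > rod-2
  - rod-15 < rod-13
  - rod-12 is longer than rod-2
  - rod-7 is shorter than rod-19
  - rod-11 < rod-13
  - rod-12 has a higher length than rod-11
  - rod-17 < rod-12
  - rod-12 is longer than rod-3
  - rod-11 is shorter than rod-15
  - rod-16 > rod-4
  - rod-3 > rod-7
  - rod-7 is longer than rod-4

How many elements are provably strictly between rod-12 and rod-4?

Chaining upward from rod-4 reaches: rod-16, rod-7, rod-19, rod-3, rod-17.
Chaining downward from rod-12 reaches: rod-10, rod-5, rod-7, rod-3, rod-11, rod-17, rod-2, rod-14.
Strictly between rod-4 and rod-12 are those in both lists: rod-7, rod-3, rod-17 — 3 elements.

3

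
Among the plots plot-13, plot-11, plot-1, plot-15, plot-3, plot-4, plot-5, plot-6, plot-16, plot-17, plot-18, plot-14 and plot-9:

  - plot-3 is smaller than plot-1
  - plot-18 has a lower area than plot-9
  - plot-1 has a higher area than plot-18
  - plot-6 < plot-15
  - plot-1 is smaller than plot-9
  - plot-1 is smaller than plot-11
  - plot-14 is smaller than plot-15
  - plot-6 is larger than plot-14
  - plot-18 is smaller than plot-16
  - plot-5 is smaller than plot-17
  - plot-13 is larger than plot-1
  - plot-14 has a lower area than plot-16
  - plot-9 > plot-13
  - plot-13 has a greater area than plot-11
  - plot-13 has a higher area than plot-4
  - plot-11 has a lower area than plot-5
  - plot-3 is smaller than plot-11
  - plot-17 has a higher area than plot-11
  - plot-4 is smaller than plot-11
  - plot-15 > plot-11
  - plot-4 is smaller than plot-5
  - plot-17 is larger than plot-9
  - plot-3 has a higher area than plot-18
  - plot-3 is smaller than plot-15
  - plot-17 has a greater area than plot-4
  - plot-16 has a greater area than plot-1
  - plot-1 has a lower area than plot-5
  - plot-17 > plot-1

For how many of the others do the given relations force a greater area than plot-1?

Directly above plot-1: plot-11, plot-16, plot-5, plot-13, plot-9, plot-17.
One step further: plot-15 (7 so far).
Nothing else is reachable above plot-1; 7 in all.

7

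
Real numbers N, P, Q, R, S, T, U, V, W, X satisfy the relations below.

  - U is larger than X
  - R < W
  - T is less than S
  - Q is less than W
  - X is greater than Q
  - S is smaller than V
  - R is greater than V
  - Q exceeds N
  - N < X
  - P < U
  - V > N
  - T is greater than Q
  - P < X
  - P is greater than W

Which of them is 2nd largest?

X

Piecing the relations together gives one ordering: N < Q < T < S < V < R < W < P < X < U.
The 2nd largest is X.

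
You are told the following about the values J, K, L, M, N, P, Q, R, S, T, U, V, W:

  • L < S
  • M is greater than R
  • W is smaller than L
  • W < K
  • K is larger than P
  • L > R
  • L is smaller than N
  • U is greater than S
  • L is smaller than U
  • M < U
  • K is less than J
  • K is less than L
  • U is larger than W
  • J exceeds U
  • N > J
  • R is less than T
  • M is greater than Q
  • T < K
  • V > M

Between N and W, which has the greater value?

N

W < K < L < S < U < J < N, by transitivity through K, L, S, U, J.
So W < N; N is the larger of the two.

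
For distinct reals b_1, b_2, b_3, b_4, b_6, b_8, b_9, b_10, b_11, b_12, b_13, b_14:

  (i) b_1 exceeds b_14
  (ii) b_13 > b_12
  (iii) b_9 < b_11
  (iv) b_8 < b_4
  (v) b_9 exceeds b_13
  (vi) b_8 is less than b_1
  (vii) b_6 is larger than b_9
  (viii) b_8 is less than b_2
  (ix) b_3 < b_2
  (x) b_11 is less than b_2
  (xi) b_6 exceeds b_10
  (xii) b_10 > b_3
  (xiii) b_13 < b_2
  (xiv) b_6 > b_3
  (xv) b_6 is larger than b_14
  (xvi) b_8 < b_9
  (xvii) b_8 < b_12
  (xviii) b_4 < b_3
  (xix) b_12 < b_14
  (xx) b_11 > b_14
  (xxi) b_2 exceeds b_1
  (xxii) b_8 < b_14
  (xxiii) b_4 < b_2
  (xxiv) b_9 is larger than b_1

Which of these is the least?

b_8

b_4 is not least since b_8 < b_4; b_12 is not least since b_8 < b_12; b_3 is not least since b_4 < b_3; b_14 is not least since b_12 < b_14; b_1 is not least since b_8 < b_1; b_13 is not least since b_12 < b_13; b_9 is not least since b_1 < b_9; b_11 is not least since b_14 < b_11; b_2 is not least since b_11 < b_2; b_10 is not least since b_3 < b_10; b_6 is not least since b_14 < b_6.
Only b_8 has nothing below it, so b_8 is the least.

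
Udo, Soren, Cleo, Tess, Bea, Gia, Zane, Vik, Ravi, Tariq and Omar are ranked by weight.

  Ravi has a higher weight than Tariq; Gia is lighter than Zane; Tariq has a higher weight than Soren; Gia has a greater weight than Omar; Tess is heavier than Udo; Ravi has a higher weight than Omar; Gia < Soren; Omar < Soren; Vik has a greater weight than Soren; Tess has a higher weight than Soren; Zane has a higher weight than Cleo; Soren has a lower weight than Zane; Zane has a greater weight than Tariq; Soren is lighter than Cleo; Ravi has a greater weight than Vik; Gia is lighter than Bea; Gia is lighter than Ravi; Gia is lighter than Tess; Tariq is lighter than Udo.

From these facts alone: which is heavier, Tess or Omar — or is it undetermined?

Omar < Soren < Tariq < Udo < Tess, by transitivity through Soren, Tariq, Udo.
So Tess is heavier.

Tess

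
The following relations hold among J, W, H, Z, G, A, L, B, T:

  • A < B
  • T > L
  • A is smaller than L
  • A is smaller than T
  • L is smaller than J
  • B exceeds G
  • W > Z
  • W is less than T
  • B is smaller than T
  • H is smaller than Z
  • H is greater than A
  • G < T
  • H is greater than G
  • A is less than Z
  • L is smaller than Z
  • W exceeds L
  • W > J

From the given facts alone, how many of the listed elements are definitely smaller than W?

6

The elements the relations force below W are G, A, L, H, J, Z — no chain reaches any other.
That is 6.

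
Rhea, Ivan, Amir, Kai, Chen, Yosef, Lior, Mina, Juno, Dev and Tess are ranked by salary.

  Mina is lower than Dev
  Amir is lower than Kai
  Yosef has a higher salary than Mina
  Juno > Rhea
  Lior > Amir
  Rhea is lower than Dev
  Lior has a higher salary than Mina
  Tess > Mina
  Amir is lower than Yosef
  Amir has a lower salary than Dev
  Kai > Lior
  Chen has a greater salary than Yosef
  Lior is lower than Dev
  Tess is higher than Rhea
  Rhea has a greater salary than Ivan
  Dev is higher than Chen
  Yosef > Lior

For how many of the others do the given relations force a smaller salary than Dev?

The elements the relations force below Dev are Ivan, Amir, Rhea, Mina, Lior, Yosef, Chen — no chain reaches any other.
That is 7.

7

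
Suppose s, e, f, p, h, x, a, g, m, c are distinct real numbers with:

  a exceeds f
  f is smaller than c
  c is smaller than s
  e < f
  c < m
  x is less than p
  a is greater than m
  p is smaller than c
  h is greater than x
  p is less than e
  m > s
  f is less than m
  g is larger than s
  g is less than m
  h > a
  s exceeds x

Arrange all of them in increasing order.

Each adjacent pair is fixed by a given relation: x < p; p < e; e < f; f < c; c < s; s < g; g < m; m < a; a < h. Chaining them end to end gives the full order.

x < p < e < f < c < s < g < m < a < h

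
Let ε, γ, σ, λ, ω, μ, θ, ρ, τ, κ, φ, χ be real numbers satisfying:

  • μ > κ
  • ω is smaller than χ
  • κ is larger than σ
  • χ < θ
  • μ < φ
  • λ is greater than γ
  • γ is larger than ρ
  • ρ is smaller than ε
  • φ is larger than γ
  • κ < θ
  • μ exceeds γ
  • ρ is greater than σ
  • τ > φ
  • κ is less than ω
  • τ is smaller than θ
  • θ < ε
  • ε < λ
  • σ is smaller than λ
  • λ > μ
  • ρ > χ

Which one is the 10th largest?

ω

The consecutive relations fix a unique order: σ < κ < ω < χ < ρ < γ < μ < φ < τ < θ < ε < λ.
Counting 10 from the largest end gives ω.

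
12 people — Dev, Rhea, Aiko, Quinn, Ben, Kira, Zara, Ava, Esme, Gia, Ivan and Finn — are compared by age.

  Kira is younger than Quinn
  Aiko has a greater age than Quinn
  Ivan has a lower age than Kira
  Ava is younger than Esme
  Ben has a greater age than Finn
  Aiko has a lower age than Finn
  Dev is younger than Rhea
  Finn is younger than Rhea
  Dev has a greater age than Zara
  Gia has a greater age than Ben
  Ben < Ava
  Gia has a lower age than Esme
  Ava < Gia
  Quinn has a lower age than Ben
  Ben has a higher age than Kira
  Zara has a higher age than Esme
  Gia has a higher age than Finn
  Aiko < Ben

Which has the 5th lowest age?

Finn

Chaining the given pairs: Ivan < Kira < Quinn < Aiko < Finn < Ben < Ava < Gia < Esme < Zara < Dev < Rhea.
The 5th smallest is Finn.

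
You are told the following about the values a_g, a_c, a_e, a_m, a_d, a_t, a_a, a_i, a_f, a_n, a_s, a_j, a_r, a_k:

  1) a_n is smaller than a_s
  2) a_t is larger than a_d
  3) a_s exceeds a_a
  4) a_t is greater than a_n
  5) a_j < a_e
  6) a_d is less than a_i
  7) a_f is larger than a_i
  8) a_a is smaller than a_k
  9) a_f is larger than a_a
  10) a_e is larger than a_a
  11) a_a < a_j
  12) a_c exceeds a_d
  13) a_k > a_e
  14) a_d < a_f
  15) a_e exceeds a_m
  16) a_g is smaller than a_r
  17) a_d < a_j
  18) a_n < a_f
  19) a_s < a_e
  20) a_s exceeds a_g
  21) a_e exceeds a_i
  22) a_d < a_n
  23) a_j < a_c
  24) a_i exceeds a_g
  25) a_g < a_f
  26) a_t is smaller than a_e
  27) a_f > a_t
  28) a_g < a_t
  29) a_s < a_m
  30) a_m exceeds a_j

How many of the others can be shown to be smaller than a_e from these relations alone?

The elements the relations force below a_e are a_d, a_g, a_i, a_n, a_a, a_t, a_j, a_s, a_m — no chain reaches any other.
That is 9.

9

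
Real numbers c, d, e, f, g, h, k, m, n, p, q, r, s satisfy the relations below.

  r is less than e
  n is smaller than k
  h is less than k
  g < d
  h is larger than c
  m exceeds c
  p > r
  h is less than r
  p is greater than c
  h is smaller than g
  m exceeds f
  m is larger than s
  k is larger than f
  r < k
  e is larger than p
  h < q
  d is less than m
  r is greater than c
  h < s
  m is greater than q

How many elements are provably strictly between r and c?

1

The relations place c below r. An element lies strictly between them when it is forced above c and also forced below r.
Above c: {h, g, d, p, q, s, m, e, k}. Below r: {h}.
Intersection: {h} — 1.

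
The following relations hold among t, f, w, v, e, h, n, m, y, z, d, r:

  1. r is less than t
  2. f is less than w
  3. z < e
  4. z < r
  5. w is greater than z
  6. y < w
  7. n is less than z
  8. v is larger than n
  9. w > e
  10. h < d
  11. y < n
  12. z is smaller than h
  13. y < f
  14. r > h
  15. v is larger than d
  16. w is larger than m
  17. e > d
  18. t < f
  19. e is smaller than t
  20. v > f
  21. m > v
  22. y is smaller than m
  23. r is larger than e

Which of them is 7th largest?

e

Chaining the given pairs: y < n < z < h < d < e < r < t < f < v < m < w.
Counting 7 from the largest end gives e.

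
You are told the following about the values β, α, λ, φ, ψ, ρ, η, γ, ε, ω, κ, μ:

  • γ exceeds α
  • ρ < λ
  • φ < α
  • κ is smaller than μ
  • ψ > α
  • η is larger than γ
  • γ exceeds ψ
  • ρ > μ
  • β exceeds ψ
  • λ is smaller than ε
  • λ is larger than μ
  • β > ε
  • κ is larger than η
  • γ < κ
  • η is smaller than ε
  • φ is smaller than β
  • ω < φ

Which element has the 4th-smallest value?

ψ

Chaining the given pairs: ω < φ < α < ψ < γ < η < κ < μ < ρ < λ < ε < β.
The 4th smallest is ψ.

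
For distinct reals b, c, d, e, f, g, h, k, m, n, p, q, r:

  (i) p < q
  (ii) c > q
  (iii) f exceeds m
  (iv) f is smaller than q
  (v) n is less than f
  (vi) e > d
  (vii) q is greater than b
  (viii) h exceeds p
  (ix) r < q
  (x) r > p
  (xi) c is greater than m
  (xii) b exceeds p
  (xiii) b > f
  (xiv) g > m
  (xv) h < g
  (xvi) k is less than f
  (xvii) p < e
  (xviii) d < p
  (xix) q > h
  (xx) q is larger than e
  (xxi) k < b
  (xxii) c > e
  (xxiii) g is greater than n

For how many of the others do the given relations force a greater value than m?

5

Directly above m: f, g, c.
One step further: b, q (5 so far).
Nothing else is reachable above m; 5 in all.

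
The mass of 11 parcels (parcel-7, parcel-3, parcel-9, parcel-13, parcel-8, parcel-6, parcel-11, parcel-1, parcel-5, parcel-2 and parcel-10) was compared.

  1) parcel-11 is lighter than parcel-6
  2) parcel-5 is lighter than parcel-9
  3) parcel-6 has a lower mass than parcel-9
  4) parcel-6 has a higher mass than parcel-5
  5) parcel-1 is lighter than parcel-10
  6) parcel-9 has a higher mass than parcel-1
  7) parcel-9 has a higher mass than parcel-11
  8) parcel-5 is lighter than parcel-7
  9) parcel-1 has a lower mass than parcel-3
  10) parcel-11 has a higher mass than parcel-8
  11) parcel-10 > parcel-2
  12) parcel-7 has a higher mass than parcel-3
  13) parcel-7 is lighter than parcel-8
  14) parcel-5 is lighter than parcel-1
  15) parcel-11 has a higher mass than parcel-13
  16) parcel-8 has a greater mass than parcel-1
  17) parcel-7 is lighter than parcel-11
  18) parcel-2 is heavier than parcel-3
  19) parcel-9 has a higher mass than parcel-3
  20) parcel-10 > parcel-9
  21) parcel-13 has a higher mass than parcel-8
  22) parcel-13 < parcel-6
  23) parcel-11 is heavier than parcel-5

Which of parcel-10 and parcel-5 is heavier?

parcel-10

The relevant relations are parcel-5 < parcel-1; parcel-1 < parcel-3; parcel-3 < parcel-7; parcel-7 < parcel-8; parcel-8 < parcel-13; parcel-13 < parcel-11; parcel-11 < parcel-6; parcel-6 < parcel-9; parcel-9 < parcel-10.
Together: parcel-5 < parcel-1 < parcel-3 < parcel-7 < parcel-8 < parcel-13 < parcel-11 < parcel-6 < parcel-9 < parcel-10.
So parcel-5 < parcel-10; parcel-10 is the heavier of the two.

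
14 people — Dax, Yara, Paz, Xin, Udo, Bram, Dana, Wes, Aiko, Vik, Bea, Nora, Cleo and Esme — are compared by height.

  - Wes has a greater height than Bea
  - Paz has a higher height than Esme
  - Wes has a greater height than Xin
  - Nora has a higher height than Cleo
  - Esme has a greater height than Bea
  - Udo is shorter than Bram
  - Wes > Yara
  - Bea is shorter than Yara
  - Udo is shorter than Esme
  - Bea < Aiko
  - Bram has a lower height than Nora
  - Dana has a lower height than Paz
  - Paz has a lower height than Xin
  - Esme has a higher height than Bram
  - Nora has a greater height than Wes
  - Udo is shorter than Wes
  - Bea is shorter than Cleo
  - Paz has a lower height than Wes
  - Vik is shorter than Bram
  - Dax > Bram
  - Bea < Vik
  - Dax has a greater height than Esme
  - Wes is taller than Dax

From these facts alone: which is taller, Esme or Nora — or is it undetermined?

Nora

The relevant relations are Esme < Paz; Paz < Xin; Xin < Wes; Wes < Nora.
Together: Esme < Paz < Xin < Wes < Nora.
So Nora is taller.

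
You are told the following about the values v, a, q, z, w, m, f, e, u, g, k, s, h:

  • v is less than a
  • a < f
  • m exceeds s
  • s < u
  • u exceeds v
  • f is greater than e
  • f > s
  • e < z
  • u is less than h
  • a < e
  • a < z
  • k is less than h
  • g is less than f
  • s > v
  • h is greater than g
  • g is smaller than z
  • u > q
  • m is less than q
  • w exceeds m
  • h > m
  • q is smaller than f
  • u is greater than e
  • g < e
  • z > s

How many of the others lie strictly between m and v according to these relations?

The relations place v below m. An element lies strictly between them when it is forced above v and also forced below m.
Above v: {a, s, q, e, f, u, z, h, w}. Below m: {s}.
Intersection: {s} — 1.

1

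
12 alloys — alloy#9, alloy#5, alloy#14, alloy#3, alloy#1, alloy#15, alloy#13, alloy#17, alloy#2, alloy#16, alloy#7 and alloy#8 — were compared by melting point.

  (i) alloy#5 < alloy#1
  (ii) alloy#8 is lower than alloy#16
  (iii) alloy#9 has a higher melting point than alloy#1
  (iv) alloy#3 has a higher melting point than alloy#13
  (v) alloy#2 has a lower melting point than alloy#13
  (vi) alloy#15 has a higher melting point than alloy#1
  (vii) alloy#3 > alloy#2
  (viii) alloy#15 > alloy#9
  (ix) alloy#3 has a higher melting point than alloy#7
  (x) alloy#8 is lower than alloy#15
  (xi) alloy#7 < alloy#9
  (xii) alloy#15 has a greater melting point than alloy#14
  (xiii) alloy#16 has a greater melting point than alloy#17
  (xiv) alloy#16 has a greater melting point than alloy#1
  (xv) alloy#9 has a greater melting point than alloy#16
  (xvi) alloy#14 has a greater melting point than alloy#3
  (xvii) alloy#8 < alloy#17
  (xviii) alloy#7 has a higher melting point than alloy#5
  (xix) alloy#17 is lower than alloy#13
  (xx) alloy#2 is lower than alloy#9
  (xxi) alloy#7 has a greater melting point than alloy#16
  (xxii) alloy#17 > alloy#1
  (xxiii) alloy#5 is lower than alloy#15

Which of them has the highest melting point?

Chaining downward from alloy#15: directly below it, alloy#8, alloy#5, alloy#1, alloy#9, alloy#14; then alloy#2, alloy#16, alloy#7, alloy#3; then alloy#17, alloy#13.
That covers every other element, and nothing is given above alloy#15, so alloy#15 is the highest melting point.

alloy#15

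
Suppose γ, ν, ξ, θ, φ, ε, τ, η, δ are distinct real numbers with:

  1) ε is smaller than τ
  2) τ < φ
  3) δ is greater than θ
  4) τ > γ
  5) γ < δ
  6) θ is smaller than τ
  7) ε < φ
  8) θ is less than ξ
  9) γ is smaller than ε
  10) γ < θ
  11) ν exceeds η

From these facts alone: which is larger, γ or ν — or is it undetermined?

undetermined

Following every chain through γ: above γ we get θ, ε, τ, δ, ξ, φ.
ν is not reached, and no chain runs the other way from ν to γ.
So the given relations leave the order of γ and ν undetermined.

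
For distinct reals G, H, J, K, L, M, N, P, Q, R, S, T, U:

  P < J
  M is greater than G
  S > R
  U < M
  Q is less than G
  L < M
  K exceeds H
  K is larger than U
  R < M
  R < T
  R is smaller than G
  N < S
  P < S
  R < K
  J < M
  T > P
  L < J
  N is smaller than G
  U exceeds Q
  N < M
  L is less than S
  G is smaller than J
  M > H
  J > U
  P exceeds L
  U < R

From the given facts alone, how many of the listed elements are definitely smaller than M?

Directly below M: U, H, L, N, R, G, J.
One step further: Q, P (9 so far).
No other element is forced below M by the given relations, so the count is 9.

9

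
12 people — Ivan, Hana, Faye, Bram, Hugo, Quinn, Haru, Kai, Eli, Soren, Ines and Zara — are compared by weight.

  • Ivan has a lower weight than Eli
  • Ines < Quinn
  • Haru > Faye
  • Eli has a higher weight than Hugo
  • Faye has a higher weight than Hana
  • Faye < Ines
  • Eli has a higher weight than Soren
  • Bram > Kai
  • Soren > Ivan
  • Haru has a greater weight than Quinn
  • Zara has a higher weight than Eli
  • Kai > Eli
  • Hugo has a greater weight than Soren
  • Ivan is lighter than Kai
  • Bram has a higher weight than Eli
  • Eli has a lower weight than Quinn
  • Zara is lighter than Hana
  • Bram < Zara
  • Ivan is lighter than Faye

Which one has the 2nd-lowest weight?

Soren

Piecing the relations together gives one ordering: Ivan < Soren < Hugo < Eli < Kai < Bram < Zara < Hana < Faye < Ines < Quinn < Haru.
Counting 2 from the smallest end gives Soren.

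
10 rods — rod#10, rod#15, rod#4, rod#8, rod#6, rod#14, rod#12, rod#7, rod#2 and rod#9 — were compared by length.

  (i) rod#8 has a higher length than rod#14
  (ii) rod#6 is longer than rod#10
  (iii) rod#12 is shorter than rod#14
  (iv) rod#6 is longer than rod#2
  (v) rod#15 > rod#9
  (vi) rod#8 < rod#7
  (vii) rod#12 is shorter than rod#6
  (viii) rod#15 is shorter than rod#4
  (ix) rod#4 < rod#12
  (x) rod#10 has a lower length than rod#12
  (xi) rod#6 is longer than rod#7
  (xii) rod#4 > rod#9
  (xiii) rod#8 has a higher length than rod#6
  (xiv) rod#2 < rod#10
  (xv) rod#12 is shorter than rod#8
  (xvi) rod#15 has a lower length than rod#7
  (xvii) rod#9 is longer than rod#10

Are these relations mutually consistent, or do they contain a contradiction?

Chaining the given relations yields rod#8 < rod#7 < rod#6, so rod#8 < rod#6. But one relation states rod#6 < rod#8. These cannot both hold.

inconsistent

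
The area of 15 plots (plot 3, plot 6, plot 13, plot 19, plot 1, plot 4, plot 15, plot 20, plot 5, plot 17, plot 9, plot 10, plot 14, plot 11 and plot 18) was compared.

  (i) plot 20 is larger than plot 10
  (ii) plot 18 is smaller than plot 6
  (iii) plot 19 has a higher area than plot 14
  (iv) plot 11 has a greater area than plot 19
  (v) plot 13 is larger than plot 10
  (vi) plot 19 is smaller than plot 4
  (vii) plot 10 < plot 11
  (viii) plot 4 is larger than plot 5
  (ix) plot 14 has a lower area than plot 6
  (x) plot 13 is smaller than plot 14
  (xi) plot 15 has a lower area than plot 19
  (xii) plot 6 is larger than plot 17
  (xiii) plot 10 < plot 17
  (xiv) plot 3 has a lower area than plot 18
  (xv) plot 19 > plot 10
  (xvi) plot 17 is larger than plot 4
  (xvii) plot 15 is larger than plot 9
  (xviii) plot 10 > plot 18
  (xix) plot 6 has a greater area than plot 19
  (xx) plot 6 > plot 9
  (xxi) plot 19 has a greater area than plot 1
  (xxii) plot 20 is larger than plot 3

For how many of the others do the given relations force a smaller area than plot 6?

12

The elements the relations force below plot 6 are plot 3, plot 9, plot 18, plot 10, plot 1, plot 13, plot 14, plot 15, plot 5, plot 19, plot 4, plot 17 — no chain reaches any other.
That is 12.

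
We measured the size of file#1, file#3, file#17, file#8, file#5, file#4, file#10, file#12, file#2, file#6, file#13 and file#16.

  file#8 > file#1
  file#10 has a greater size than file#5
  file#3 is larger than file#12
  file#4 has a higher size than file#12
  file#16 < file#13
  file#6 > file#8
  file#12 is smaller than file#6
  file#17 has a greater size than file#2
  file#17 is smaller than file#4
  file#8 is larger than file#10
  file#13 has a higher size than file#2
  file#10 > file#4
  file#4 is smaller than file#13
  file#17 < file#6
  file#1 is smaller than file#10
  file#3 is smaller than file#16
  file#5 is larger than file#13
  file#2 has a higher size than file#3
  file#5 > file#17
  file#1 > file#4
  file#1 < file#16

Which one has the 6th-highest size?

Piecing the relations together gives one ordering: file#12 < file#3 < file#2 < file#17 < file#4 < file#1 < file#16 < file#13 < file#5 < file#10 < file#8 < file#6.
Counting 6 from the largest end gives file#16.

file#16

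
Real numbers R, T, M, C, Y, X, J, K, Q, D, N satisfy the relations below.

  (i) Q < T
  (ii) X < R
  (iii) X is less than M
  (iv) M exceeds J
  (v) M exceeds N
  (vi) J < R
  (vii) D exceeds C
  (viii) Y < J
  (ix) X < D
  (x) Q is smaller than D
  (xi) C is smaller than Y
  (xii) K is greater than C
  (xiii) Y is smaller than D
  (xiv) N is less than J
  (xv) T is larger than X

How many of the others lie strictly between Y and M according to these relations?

Chaining upward from Y reaches: J, R, D.
Chaining downward from M reaches: X, C, N, J.
Strictly between Y and M are those in both lists: J — 1 element.

1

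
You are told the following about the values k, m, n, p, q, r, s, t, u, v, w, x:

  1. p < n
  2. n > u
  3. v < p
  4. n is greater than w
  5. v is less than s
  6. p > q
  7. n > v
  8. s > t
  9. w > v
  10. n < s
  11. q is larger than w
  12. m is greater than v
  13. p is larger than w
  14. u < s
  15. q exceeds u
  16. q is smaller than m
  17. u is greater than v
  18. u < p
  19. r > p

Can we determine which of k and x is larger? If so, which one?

Following every chain through k: nothing is chained to k.
x is not reached, and no chain runs the other way from x to k.
So the given relations leave the order of k and x undetermined.

undetermined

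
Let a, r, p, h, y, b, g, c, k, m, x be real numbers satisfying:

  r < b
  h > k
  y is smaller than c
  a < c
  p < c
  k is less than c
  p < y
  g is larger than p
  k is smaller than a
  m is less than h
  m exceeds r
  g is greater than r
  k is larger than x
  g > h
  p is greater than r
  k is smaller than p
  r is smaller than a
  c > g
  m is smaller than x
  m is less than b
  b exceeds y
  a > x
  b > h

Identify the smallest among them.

r

Chaining upward from r: directly above it, m, p, a, b, g; then x, y, h, c; then k.
That covers every other element, and nothing is given below r, so r is the smallest.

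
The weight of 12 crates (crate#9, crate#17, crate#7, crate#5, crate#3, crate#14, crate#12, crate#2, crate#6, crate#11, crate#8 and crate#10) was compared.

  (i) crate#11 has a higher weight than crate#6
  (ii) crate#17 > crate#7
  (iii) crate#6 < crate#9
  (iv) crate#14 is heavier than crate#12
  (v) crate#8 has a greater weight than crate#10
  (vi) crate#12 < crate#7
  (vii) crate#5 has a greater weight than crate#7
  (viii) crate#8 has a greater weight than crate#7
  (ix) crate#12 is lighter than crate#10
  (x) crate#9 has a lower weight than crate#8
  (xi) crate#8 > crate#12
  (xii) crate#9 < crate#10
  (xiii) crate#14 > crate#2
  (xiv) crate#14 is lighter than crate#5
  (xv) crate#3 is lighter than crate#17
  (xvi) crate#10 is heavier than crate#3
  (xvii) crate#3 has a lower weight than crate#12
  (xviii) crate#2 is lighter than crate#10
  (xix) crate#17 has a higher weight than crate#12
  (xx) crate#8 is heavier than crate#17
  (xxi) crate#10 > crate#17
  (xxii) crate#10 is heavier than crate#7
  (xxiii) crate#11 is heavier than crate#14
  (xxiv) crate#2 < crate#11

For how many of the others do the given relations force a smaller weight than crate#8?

8

The elements the relations force below crate#8 are crate#3, crate#12, crate#6, crate#2, crate#9, crate#7, crate#17, crate#10 — no chain reaches any other.
That is 8.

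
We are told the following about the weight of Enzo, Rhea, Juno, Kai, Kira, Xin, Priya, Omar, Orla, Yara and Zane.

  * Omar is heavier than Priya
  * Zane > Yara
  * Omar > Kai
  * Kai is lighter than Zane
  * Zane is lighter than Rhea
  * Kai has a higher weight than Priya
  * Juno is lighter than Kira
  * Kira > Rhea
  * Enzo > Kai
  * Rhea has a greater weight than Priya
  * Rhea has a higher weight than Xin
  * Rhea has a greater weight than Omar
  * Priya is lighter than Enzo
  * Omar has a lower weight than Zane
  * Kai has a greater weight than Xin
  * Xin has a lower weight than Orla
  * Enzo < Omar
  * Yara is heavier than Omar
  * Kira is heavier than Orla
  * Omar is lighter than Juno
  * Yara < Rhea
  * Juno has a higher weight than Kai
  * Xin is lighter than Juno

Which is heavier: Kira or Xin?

Link the given pairs in sequence: Xin < Kai; Kai < Enzo; Enzo < Omar; Omar < Yara; Yara < Zane; Zane < Rhea; Rhea < Kira.
Together: Xin < Kai < Enzo < Omar < Yara < Zane < Rhea < Kira.
So Xin < Kira; Kira is the heavier of the two.

Kira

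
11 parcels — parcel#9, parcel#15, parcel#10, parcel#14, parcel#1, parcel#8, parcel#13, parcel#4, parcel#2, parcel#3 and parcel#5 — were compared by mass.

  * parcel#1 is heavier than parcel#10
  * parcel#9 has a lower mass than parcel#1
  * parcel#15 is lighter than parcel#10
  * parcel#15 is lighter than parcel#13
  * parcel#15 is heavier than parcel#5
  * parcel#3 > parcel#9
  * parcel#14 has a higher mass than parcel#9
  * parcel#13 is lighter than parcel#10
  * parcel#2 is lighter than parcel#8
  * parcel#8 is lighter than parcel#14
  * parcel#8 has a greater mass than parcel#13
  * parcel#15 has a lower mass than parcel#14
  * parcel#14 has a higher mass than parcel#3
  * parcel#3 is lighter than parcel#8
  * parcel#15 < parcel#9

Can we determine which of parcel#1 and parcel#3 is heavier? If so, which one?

Following every chain through parcel#3: above parcel#3 we get parcel#8, parcel#14; below parcel#3 we get parcel#5, parcel#15, parcel#9.
parcel#1 is not reached, and no chain runs the other way from parcel#1 to parcel#3.
So the given relations leave the order of parcel#3 and parcel#1 undetermined.

undetermined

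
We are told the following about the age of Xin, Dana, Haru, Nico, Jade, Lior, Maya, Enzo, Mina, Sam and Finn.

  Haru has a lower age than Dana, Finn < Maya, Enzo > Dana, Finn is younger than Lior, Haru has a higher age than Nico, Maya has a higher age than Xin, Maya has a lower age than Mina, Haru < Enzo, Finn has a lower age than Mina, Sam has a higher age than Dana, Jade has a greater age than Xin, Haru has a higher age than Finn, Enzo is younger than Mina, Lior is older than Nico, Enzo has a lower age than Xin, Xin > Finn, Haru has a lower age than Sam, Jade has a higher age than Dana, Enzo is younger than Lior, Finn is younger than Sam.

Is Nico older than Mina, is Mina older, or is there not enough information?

Nico < Haru and Haru < Enzo give Nico < Enzo.
With Enzo < Xin: Nico < Haru < Enzo < Xin.
With Xin < Maya: Nico < Haru < Enzo < Xin < Maya.
Then Maya < Mina extends the chain to Mina.
So Mina is older.

Mina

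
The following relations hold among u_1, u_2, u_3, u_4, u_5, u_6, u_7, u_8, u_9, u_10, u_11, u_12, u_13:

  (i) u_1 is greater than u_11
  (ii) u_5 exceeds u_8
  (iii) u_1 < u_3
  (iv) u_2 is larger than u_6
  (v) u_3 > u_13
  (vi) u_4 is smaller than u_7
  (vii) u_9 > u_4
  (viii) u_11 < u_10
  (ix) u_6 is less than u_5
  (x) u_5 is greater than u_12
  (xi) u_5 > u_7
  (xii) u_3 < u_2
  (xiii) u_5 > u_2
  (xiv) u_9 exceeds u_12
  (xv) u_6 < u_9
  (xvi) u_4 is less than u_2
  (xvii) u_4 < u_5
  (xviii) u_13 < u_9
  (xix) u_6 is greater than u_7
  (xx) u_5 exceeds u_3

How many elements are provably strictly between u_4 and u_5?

3

The relations place u_4 below u_5. An element lies strictly between them when it is forced above u_4 and also forced below u_5.
Above u_4: {u_7, u_6, u_9, u_2}. Below u_5: {u_12, u_7, u_13, u_8, u_11, u_6, u_1, u_3, u_2}.
Intersection: {u_7, u_6, u_2} — 3.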